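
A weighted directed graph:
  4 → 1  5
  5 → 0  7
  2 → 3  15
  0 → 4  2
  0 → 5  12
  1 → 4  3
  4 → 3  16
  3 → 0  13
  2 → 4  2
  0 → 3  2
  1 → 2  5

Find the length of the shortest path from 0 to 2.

12

Routes from 0 to 2:
0 -> 4 -> 1 -> 2: 2 + 5 + 5 = 12
Best route has total 12.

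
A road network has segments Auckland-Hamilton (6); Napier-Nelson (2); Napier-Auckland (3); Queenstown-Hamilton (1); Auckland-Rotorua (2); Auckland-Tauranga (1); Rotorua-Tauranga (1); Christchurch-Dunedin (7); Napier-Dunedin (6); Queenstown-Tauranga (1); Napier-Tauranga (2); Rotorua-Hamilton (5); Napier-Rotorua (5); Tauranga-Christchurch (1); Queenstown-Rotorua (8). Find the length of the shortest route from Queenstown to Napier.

3

Comparing a few candidate routes:
Queenstown → Tauranga → Rotorua → Napier: 1 + 1 + 5 = 7
Queenstown → Tauranga → Napier: 1 + 2 = 3
Queenstown → Tauranga → Auckland → Napier: 1 + 1 + 3 = 5
Shortest: 3.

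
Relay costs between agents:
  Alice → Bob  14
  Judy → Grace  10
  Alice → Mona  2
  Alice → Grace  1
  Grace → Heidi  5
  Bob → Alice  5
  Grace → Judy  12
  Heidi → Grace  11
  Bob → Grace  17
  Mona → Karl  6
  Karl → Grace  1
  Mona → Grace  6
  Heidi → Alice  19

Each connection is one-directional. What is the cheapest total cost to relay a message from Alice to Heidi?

6

Paths from Alice to Heidi:
Alice -> Mona -> Karl -> Grace -> Heidi: 2 + 6 + 1 + 5 = 14
Alice -> Mona -> Grace -> Heidi: 2 + 6 + 5 = 13
Alice -> Grace -> Heidi: 1 + 5 = 6
Alice -> Bob -> Grace -> Heidi: 14 + 17 + 5 = 36
The minimum is 6.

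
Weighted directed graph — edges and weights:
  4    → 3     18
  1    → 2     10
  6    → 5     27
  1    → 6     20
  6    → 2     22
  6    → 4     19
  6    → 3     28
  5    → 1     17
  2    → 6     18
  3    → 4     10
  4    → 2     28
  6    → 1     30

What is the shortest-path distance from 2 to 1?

Paths from 2 to 1:
2 -> 6 -> 1: 18 + 30 = 48
2 -> 6 -> 5 -> 1: 18 + 27 + 17 = 62
Shortest: 48.

48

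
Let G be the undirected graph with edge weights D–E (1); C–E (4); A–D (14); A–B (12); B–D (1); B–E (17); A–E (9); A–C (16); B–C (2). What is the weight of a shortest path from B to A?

11

Some routes from B to A:
B -> A: 12
B -> D -> E -> A: 1 + 1 + 9 = 11
B -> D -> A: 1 + 14 = 15
Shortest: 11.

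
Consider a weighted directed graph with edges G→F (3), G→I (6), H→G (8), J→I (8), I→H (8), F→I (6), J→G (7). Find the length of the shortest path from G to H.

Paths from G to H:
G-I-H: 6 + 8 = 14
G-F-I-H: 3 + 6 + 8 = 17
The minimum is 14.

14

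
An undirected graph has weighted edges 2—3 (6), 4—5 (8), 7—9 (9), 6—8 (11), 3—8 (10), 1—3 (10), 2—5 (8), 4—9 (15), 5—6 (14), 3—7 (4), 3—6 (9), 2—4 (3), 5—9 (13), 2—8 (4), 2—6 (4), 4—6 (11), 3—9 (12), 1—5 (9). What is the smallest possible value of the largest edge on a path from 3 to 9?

9

Comparing a few candidate routes:
3 -> 9: max(12) = 12
3 -> 6 -> 2 -> 5 -> 9: max(9, 4, 8, 13) = 13
3 -> 6 -> 2 -> 4 -> 5 -> 9: max(9, 4, 3, 8, 13) = 13
3 -> 7 -> 9: max(4, 9) = 9
Smallest bottleneck: 9.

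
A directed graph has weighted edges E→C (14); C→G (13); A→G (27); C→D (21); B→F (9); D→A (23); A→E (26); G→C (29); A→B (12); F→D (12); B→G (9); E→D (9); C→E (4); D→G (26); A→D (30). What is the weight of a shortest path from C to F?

57

Routes from C to F:
C -> E -> D -> A -> B -> F: 4 + 9 + 23 + 12 + 9 = 57
C -> D -> A -> B -> F: 21 + 23 + 12 + 9 = 65
Shortest: 57.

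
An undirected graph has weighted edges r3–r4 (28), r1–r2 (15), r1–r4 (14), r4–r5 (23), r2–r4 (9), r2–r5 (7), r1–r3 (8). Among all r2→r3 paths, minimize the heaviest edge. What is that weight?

14

Paths from r2 to r3:
r2 - r1 - r3: max(15, 8) = 15
r2 - r4 - r1 - r3: max(9, 14, 8) = 14
r2 - r1 - r4 - r3: max(15, 14, 28) = 28
r2 - r5 - r4 - r3: max(7, 23, 28) = 28
r2 - r5 - r4 - r1 - r3: max(7, 23, 14, 8) = 23
r2 - r4 - r3: max(9, 28) = 28
Smallest bottleneck: 14.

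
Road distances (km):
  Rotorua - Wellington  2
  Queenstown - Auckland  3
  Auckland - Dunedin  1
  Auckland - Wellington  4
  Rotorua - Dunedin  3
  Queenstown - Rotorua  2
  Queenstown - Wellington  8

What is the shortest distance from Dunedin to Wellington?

5

Checking several routes:
Dunedin→Auckland→Queenstown→Rotorua→Wellington: 1 + 3 + 2 + 2 = 8
Dunedin→Rotorua→Wellington: 3 + 2 = 5
Dunedin→Auckland→Queenstown→Wellington: 1 + 3 + 8 = 12
Dunedin→Auckland→Wellington: 1 + 4 = 5
Shortest: 5 km.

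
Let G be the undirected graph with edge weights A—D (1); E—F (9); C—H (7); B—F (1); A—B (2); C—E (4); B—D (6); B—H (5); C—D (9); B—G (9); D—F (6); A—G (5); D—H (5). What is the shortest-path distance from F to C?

13

Some routes from F to C:
F→E→C: 9 + 4 = 13
F→B→A→D→C: 1 + 2 + 1 + 9 = 13
F→B→A→D→H→C: 1 + 2 + 1 + 5 + 7 = 16
F→B→H→C: 1 + 5 + 7 = 13
F→D→C: 6 + 9 = 15
F→B→D→C: 1 + 6 + 9 = 16
Best route has total 13.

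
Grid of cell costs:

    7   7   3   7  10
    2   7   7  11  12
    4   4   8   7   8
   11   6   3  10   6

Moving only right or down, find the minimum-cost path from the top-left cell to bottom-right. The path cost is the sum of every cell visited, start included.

42

Path (0,0) -> (1,0) -> (2,0) -> (2,1) -> (3,1) -> (3,2) -> (3,3) -> (3,4): 7 + 2 + 4 + 4 + 6 + 3 + 10 + 6 = 42.
(Top row then right column would cost 60.)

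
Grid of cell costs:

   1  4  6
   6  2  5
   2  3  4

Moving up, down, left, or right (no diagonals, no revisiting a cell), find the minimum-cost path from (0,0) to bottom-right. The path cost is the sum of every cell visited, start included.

Cheapest: r0c0→r0c1→r1c1→r2c1→r2c2
  1 + 4 + 2 + 3 + 4 = 14

14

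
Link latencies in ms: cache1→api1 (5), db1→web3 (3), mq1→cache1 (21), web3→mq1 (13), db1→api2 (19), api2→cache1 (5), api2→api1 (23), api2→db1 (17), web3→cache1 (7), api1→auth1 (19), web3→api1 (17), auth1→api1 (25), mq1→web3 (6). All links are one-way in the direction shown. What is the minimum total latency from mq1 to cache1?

Paths from mq1 to cache1:
mq1 → web3 → cache1: 6 + 7 = 13
mq1 → cache1: 21
Best route has total 13 ms.

13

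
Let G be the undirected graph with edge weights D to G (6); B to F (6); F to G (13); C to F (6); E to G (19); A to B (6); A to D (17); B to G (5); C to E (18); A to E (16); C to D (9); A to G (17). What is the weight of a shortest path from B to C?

12

Some routes from B to C:
B → A → G → D → C: 6 + 17 + 6 + 9 = 38
B → A → D → C: 6 + 17 + 9 = 32
B → G → F → C: 5 + 13 + 6 = 24
B → F → G → D → C: 6 + 13 + 6 + 9 = 34
B → G → D → C: 5 + 6 + 9 = 20
B → F → C: 6 + 6 = 12
Shortest: 12.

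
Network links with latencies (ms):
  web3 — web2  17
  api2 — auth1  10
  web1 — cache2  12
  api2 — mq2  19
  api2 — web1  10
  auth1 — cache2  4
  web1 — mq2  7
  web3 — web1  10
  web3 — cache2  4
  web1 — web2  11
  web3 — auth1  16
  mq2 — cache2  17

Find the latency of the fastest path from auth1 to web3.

8

Checking several routes:
auth1 - cache2 - mq2 - web1 - web3: 4 + 17 + 7 + 10 = 38
auth1 - cache2 - web1 - web3: 4 + 12 + 10 = 26
auth1 - cache2 - web3: 4 + 4 = 8
auth1 - api2 - web1 - web3: 10 + 10 + 10 = 30
auth1 - api2 - web1 - cache2 - web3: 10 + 10 + 12 + 4 = 36
auth1 - web3: 16
The minimum is 8 ms.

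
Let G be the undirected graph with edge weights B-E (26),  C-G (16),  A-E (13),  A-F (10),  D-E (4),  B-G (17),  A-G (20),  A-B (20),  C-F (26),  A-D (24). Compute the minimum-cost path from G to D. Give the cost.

A few of the G→D routes:
G → B → E → D: 17 + 26 + 4 = 47
G → B → A → E → D: 17 + 20 + 13 + 4 = 54
G → A → D: 20 + 24 = 44
G → A → E → D: 20 + 13 + 4 = 37
G → B → A → D: 17 + 20 + 24 = 61
Shortest: 37.

37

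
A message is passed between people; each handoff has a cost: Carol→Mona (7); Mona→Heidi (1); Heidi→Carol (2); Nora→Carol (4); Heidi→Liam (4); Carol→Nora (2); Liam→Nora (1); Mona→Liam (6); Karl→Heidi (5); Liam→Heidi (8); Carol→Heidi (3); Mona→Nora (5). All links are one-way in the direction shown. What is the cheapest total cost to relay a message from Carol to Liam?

7

Candidate routes:
Carol→Mona→Liam: 7 + 6 = 13
Carol→Mona→Heidi→Liam: 7 + 1 + 4 = 12
Carol→Heidi→Liam: 3 + 4 = 7
Best route has total 7.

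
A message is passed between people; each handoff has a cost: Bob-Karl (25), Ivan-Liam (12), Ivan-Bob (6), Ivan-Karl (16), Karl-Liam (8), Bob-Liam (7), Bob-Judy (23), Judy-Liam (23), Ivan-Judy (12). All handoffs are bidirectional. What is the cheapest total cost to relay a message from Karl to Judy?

Comparing a few candidate routes:
Karl -> Ivan -> Judy: 16 + 12 = 28
Karl -> Liam -> Judy: 8 + 23 = 31
Karl -> Liam -> Ivan -> Judy: 8 + 12 + 12 = 32
Karl -> Liam -> Bob -> Ivan -> Judy: 8 + 7 + 6 + 12 = 33
The minimum is 28.

28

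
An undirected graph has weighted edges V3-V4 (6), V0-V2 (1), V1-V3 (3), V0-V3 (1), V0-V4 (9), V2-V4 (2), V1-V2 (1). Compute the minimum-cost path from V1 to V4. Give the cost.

Comparing a few candidate routes:
V1 - V2 - V0 - V4: 1 + 1 + 9 = 11
V1 - V2 - V4: 1 + 2 = 3
V1 - V3 - V4: 3 + 6 = 9
V1 - V2 - V0 - V3 - V4: 1 + 1 + 1 + 6 = 9
V1 - V3 - V0 - V2 - V4: 3 + 1 + 1 + 2 = 7
Shortest: 3.

3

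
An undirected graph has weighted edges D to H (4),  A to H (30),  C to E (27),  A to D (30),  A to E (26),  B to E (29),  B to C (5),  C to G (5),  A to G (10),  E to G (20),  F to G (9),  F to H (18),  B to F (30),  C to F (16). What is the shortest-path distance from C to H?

32

Some routes from C to H:
C → G → A → H: 5 + 10 + 30 = 45
C → B → F → H: 5 + 30 + 18 = 53
C → F → G → A → H: 16 + 9 + 10 + 30 = 65
C → G → F → H: 5 + 9 + 18 = 32
C → F → H: 16 + 18 = 34
C → G → A → D → H: 5 + 10 + 30 + 4 = 49
The minimum is 32.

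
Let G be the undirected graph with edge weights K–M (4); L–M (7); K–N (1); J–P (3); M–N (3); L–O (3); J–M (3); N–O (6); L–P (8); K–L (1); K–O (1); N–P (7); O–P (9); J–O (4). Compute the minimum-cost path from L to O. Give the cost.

Comparing a few candidate routes:
L-K-N-O: 1 + 1 + 6 = 8
L-M-K-O: 7 + 4 + 1 = 12
L-K-O: 1 + 1 = 2
L-O: 3
The minimum is 2.

2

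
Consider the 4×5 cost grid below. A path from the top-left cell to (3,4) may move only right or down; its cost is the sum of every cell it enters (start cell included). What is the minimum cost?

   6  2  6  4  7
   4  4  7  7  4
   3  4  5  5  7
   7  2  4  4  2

Cheapest: r0c0 → r0c1 → r1c1 → r2c1 → r3c1 → r3c2 → r3c3 → r3c4
  6 + 2 + 4 + 4 + 2 + 4 + 4 + 2 = 28

28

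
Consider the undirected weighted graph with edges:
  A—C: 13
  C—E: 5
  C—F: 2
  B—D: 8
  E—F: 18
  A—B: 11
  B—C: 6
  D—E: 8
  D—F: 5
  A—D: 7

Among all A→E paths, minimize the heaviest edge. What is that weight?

7

Checking several routes:
A -> D -> B -> C -> E: max(7, 8, 6, 5) = 8
A -> D -> F -> C -> E: max(7, 5, 2, 5) = 7
A -> D -> E: max(7, 8) = 8
Best route has worst link 7.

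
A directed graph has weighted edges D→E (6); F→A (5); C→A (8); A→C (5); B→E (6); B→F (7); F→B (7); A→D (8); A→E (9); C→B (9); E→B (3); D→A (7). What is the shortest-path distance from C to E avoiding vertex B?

17

Routes from C to E avoiding B:
C → A → D → E: 8 + 8 + 6 = 22
C → A → E: 8 + 9 = 17
The minimum is 17.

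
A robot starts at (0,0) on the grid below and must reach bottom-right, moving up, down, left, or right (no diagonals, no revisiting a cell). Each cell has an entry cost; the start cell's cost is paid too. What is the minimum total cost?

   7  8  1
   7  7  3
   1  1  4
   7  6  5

Cheapest: r0c0 r1c0 r2c0 r2c1 r2c2 r3c2
  7 + 7 + 1 + 1 + 4 + 5 = 25

25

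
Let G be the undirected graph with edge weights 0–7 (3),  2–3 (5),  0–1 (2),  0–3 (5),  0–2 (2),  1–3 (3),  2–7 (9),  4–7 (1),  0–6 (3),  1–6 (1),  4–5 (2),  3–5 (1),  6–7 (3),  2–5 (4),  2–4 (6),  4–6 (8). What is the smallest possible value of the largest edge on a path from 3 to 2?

3

A few of the 3→2 routes:
3-5-4-7-6-1-0-2: max(1, 2, 1, 3, 1, 2, 2) = 3
3-1-0-2: max(3, 2, 2) = 3
3-5-4-7-0-2: max(1, 2, 1, 3, 2) = 3
3-5-4-7-6-0-2: max(1, 2, 1, 3, 3, 2) = 3
3-1-6-7-0-2: max(3, 1, 3, 3, 2) = 3
Smallest bottleneck: 3.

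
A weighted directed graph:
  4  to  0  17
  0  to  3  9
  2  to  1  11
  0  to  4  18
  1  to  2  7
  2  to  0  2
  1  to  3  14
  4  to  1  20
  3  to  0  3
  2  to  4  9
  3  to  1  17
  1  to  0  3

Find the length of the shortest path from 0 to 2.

Paths from 0 to 2:
0 -> 3 -> 1 -> 2: 9 + 17 + 7 = 33
0 -> 4 -> 1 -> 2: 18 + 20 + 7 = 45
The minimum is 33.

33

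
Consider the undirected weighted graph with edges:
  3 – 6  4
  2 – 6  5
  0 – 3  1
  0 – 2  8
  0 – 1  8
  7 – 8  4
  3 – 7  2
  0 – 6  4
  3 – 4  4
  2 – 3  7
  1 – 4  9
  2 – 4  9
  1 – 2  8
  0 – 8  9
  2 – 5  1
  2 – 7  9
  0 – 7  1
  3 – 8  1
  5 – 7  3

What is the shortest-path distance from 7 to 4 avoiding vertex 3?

13

Some routes from 7 to 4 avoiding 3:
7-2-4: 9 + 9 = 18
7-0-2-4: 1 + 8 + 9 = 18
7-5-2-4: 3 + 1 + 9 = 13
7-0-1-4: 1 + 8 + 9 = 18
7-0-6-2-4: 1 + 4 + 5 + 9 = 19
Best route has total 13.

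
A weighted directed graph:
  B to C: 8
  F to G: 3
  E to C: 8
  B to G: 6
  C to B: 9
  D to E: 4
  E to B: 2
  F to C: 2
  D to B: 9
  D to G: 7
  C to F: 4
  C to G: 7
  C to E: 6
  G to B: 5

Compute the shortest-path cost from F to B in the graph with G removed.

10

Routes from F to B avoiding G:
F - C - E - B: 2 + 6 + 2 = 10
F - C - B: 2 + 9 = 11
Best route has total 10.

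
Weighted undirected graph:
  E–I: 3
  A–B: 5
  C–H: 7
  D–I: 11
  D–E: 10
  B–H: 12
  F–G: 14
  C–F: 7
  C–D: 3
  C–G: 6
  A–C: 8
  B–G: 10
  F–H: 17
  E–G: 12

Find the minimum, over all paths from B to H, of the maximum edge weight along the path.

8

Checking several routes:
B-G-C-H: max(10, 6, 7) = 10
B-A-C-H: max(5, 8, 7) = 8
B-H: max(12) = 12
The minimum achievable maximum is 8.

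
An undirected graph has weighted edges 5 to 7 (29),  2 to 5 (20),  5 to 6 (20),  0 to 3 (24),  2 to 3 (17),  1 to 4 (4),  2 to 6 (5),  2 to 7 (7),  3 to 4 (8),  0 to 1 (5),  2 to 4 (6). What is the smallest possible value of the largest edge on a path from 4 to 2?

Candidate routes:
4-3-2: max(8, 17) = 17
4-1-0-3-2: max(4, 5, 24, 17) = 24
4-2: max(6) = 6
Best route has worst link 6.

6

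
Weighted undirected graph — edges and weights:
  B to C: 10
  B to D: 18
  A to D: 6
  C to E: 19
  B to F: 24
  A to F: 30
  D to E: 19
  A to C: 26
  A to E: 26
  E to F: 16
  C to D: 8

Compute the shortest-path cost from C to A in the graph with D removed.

26

Checking several routes:
C → B → F → A: 10 + 24 + 30 = 64
C → A: 26
C → E → A: 19 + 26 = 45
The minimum is 26.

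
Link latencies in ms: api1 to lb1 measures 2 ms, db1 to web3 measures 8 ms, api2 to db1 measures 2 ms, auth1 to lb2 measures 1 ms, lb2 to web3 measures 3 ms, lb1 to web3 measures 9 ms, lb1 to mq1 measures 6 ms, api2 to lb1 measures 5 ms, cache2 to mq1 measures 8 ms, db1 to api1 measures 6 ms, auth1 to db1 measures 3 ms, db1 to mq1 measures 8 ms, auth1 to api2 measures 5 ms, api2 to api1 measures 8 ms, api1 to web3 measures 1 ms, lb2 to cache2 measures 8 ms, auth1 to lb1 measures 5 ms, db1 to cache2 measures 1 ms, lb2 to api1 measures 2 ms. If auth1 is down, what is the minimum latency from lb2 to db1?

Comparing a few candidate routes:
lb2-api1-db1: 2 + 6 = 8
lb2-web3-api1-db1: 3 + 1 + 6 = 10
lb2-api1-web3-db1: 2 + 1 + 8 = 11
lb2-web3-db1: 3 + 8 = 11
lb2-cache2-db1: 8 + 1 = 9
Best route has total 8 ms.

8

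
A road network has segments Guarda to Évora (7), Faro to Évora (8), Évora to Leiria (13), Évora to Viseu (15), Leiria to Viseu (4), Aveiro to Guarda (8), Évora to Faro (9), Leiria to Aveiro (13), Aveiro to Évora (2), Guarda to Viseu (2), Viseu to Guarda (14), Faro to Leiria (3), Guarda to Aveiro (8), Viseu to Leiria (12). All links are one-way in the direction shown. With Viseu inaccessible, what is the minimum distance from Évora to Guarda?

Routes from Évora to Guarda avoiding Viseu:
Évora→Leiria→Aveiro→Guarda: 13 + 13 + 8 = 34
Évora→Faro→Leiria→Aveiro→Guarda: 9 + 3 + 13 + 8 = 33
Best route has total 33.

33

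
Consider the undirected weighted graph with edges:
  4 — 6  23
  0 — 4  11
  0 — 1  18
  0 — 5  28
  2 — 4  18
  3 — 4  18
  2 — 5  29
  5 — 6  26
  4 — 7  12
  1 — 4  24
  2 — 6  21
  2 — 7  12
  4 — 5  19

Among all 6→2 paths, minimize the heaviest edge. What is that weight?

Comparing a few candidate routes:
6-2: max(21) = 21
6-5-0-4-7-2: max(26, 28, 11, 12, 12) = 28
6-5-4-7-2: max(26, 19, 12, 12) = 26
6-5-4-2: max(26, 19, 18) = 26
6-4-7-2: max(23, 12, 12) = 23
6-4-2: max(23, 18) = 23
Best route has worst link 21.

21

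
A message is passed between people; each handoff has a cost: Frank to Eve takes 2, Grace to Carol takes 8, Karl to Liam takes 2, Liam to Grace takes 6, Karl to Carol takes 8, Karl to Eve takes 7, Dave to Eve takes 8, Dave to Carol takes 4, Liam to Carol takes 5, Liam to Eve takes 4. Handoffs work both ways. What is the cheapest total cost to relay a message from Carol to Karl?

Some routes from Carol to Karl:
Carol-Liam-Eve-Karl: 5 + 4 + 7 = 16
Carol-Grace-Liam-Karl: 8 + 6 + 2 = 16
Carol-Liam-Karl: 5 + 2 = 7
Carol-Dave-Eve-Liam-Karl: 4 + 8 + 4 + 2 = 18
Carol-Karl: 8
Best route has total 7.

7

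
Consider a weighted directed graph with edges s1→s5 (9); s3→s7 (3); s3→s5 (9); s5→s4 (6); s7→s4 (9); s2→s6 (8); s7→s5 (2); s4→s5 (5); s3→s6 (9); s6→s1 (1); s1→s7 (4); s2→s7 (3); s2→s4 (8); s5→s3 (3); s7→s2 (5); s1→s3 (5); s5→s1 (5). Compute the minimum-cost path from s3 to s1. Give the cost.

A few of the s3→s1 routes:
s3 → s5 → s1: 9 + 5 = 14
s3 → s7 → s5 → s1: 3 + 2 + 5 = 10
s3 → s6 → s1: 9 + 1 = 10
Best route has total 10.

10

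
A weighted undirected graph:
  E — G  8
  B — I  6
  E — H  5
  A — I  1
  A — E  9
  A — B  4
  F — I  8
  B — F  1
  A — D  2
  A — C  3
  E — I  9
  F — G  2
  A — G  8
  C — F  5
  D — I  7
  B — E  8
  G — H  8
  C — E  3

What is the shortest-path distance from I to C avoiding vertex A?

Comparing a few candidate routes:
I→F→C: 8 + 5 = 13
I→B→F→C: 6 + 1 + 5 = 12
I→F→B→E→C: 8 + 1 + 8 + 3 = 20
I→B→E→C: 6 + 8 + 3 = 17
I→E→C: 9 + 3 = 12
Shortest: 12.

12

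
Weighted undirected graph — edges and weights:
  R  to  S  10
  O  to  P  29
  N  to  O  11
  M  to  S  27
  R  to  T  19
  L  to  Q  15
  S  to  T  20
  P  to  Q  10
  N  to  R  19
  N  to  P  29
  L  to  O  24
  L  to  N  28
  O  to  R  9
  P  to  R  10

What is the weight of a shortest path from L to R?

33

Some routes from L to R:
L → Q → P → R: 15 + 10 + 10 = 35
L → O → R: 24 + 9 = 33
L → N → R: 28 + 19 = 47
The minimum is 33.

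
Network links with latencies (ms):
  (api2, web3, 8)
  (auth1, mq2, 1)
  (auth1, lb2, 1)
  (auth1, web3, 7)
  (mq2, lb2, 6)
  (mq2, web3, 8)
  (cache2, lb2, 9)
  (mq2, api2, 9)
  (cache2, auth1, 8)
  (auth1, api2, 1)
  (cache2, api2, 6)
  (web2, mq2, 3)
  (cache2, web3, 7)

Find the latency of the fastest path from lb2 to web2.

Some routes from lb2 to web2:
lb2 → mq2 → web2: 6 + 3 = 9
lb2 → auth1 → mq2 → web2: 1 + 1 + 3 = 5
lb2 → auth1 → api2 → mq2 → web2: 1 + 1 + 9 + 3 = 14
Best route has total 5 ms.

5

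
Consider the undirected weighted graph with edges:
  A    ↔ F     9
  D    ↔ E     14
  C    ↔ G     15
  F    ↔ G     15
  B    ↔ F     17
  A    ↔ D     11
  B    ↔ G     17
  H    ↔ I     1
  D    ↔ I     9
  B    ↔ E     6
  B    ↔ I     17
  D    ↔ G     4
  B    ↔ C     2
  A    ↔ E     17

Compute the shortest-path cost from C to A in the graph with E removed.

28

A few of the C→A routes:
C-G-D-A: 15 + 4 + 11 = 30
C-B-F-A: 2 + 17 + 9 = 28
C-B-G-D-A: 2 + 17 + 4 + 11 = 34
Best route has total 28.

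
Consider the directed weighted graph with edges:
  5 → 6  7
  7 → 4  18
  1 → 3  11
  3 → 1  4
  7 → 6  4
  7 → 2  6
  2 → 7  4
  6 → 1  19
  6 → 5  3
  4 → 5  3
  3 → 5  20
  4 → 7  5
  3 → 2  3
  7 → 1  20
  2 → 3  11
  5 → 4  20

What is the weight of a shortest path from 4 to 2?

11

Candidate routes:
4 → 5 → 6 → 1 → 3 → 2: 3 + 7 + 19 + 11 + 3 = 43
4 → 7 → 2: 5 + 6 = 11
4 → 7 → 6 → 1 → 3 → 2: 5 + 4 + 19 + 11 + 3 = 42
4 → 7 → 1 → 3 → 2: 5 + 20 + 11 + 3 = 39
Shortest: 11.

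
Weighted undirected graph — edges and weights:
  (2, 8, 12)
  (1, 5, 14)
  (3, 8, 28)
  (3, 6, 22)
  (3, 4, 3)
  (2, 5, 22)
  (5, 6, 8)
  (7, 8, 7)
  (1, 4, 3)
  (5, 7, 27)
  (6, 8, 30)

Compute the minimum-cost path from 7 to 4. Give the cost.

Comparing a few candidate routes:
7→8→2→5→1→4: 7 + 12 + 22 + 14 + 3 = 58
7→8→3→4: 7 + 28 + 3 = 38
7→5→1→4: 27 + 14 + 3 = 44
Best route has total 38.

38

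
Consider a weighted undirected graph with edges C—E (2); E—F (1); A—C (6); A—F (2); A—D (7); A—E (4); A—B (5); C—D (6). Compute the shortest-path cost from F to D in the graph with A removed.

9

Paths from F to D avoiding A:
F→E→C→D: 1 + 2 + 6 = 9
Best route has total 9.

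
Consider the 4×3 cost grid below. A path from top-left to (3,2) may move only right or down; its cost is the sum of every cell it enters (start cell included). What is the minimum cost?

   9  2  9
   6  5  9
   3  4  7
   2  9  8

Best path: r0c0→r0c1→r1c1→r2c1→r2c2→r3c2
Cost: 9 + 2 + 5 + 4 + 7 + 8 = 35

35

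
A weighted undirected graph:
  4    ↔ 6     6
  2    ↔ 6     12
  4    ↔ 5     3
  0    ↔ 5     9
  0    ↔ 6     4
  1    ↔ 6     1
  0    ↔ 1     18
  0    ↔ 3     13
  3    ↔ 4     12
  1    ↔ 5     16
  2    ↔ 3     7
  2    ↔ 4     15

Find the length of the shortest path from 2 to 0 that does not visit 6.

Checking several routes:
2 → 4 → 5 → 0: 15 + 3 + 9 = 27
2 → 4 → 3 → 0: 15 + 12 + 13 = 40
2 → 3 → 4 → 5 → 0: 7 + 12 + 3 + 9 = 31
2 → 3 → 0: 7 + 13 = 20
2 → 4 → 5 → 1 → 0: 15 + 3 + 16 + 18 = 52
Shortest: 20.

20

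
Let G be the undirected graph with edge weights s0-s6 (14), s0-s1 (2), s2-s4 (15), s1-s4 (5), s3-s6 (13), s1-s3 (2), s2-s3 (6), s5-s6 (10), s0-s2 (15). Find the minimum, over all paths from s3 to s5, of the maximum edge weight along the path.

13

Paths from s3 to s5:
s3-s1-s4-s2-s0-s6-s5: max(2, 5, 15, 15, 14, 10) = 15
s3-s2-s4-s1-s0-s6-s5: max(6, 15, 5, 2, 14, 10) = 15
s3-s6-s5: max(13, 10) = 13
s3-s2-s0-s6-s5: max(6, 15, 14, 10) = 15
s3-s1-s0-s6-s5: max(2, 2, 14, 10) = 14
The minimum achievable maximum is 13.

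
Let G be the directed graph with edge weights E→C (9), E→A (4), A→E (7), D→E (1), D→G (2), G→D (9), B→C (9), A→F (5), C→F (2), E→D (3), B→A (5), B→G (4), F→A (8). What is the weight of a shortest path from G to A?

14

Paths from G to A:
G - D - E - C - F - A: 9 + 1 + 9 + 2 + 8 = 29
G - D - E - A: 9 + 1 + 4 = 14
Best route has total 14.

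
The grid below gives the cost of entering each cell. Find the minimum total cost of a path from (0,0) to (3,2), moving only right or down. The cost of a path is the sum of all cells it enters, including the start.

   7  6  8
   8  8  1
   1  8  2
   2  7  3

27

Take r0c0 r0c1 r0c2 r1c2 r2c2 r3c2 for a total of 7 + 6 + 8 + 1 + 2 + 3 = 27.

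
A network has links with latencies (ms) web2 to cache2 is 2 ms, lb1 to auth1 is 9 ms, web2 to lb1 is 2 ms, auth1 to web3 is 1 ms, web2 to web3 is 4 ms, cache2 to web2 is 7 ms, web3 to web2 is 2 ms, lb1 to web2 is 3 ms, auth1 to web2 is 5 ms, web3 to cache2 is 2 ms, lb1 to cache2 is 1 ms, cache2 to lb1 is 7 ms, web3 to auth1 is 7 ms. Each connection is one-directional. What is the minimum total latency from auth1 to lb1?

5

Comparing a few candidate routes:
auth1 -> web3 -> cache2 -> lb1: 1 + 2 + 7 = 10
auth1 -> web2 -> lb1: 5 + 2 = 7
auth1 -> web3 -> web2 -> cache2 -> lb1: 1 + 2 + 2 + 7 = 12
auth1 -> web3 -> cache2 -> web2 -> lb1: 1 + 2 + 7 + 2 = 12
auth1 -> web3 -> web2 -> lb1: 1 + 2 + 2 = 5
Best route has total 5 ms.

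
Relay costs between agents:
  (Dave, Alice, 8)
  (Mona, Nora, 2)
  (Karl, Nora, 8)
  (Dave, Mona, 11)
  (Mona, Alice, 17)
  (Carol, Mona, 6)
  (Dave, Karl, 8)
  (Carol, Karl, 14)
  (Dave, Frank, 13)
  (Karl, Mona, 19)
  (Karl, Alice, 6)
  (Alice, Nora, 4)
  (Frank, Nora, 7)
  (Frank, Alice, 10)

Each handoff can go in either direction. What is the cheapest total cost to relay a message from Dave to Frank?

13

Comparing a few candidate routes:
Dave→Alice→Frank: 8 + 10 = 18
Dave→Frank: 13
Dave→Karl→Nora→Frank: 8 + 8 + 7 = 23
Dave→Karl→Alice→Frank: 8 + 6 + 10 = 24
Dave→Alice→Nora→Frank: 8 + 4 + 7 = 19
Dave→Mona→Nora→Frank: 11 + 2 + 7 = 20
Best route has total 13.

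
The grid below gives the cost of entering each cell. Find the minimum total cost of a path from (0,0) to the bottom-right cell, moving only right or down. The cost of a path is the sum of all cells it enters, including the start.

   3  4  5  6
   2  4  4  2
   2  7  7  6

21

Best path: r0c0 r1c0 r1c1 r1c2 r1c3 r2c3
Cost: 3 + 2 + 4 + 4 + 2 + 6 = 21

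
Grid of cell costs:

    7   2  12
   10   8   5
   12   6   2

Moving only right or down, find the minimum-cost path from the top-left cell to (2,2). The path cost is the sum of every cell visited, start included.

24

Take r0c0→r0c1→r1c1→r1c2→r2c2 for a total of 7 + 2 + 8 + 5 + 2 = 24.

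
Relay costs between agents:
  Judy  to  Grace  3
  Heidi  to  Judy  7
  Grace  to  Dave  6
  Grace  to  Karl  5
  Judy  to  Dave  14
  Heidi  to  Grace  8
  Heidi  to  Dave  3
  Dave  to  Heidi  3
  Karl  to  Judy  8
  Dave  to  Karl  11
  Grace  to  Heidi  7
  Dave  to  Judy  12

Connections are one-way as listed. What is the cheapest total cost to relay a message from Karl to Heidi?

Paths from Karl to Heidi:
Karl → Judy → Dave → Heidi: 8 + 14 + 3 = 25
Karl → Judy → Grace → Dave → Heidi: 8 + 3 + 6 + 3 = 20
Karl → Judy → Grace → Heidi: 8 + 3 + 7 = 18
Shortest: 18.

18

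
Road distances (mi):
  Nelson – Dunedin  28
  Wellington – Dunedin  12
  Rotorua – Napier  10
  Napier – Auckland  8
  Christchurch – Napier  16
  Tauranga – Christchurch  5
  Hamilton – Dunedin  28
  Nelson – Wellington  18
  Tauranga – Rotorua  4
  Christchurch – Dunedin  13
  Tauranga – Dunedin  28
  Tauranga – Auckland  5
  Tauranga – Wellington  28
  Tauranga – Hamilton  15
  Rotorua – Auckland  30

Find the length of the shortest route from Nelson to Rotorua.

50

Some routes from Nelson to Rotorua:
Nelson → Wellington → Tauranga → Rotorua: 18 + 28 + 4 = 50
Nelson → Wellington → Dunedin → Tauranga → Rotorua: 18 + 12 + 28 + 4 = 62
Nelson → Wellington → Dunedin → Christchurch → Tauranga → Rotorua: 18 + 12 + 13 + 5 + 4 = 52
Nelson → Dunedin → Christchurch → Tauranga → Rotorua: 28 + 13 + 5 + 4 = 50
Nelson → Dunedin → Tauranga → Rotorua: 28 + 28 + 4 = 60
Best route has total 50 mi.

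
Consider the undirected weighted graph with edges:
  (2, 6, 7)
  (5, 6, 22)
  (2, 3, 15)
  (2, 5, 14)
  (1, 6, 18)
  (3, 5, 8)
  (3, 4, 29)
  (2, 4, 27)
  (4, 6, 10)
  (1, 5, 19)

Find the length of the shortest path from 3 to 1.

Checking several routes:
3-2-6-1: 15 + 7 + 18 = 40
3-5-1: 8 + 19 = 27
3-5-6-1: 8 + 22 + 18 = 48
3-5-2-6-1: 8 + 14 + 7 + 18 = 47
Best route has total 27.

27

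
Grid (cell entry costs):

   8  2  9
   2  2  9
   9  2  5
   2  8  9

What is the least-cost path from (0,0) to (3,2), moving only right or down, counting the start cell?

Path (0,0) (0,1) (1,1) (2,1) (2,2) (3,2): 8 + 2 + 2 + 2 + 5 + 9 = 28.

28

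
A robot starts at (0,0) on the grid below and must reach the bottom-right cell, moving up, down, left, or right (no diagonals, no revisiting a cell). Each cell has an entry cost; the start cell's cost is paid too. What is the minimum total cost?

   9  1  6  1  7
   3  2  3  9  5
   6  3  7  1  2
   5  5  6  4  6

Path [0,0]→[0,1]→[1,1]→[1,2]→[2,2]→[2,3]→[2,4]→[3,4]: 9 + 1 + 2 + 3 + 7 + 1 + 2 + 6 = 31.

31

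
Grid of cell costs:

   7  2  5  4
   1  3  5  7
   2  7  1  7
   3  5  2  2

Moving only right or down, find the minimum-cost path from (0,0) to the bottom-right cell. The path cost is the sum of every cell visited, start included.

21

Best path: [0,0] -> [1,0] -> [1,1] -> [1,2] -> [2,2] -> [3,2] -> [3,3]
Cost: 7 + 1 + 3 + 5 + 1 + 2 + 2 = 21
For comparison, the top-then-right route costs 34.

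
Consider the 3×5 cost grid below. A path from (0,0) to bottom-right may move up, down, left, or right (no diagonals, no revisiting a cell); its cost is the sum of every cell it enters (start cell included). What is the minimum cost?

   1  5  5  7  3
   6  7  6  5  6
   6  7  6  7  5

32

Take r0c0 r0c1 r0c2 r0c3 r0c4 r1c4 r2c4 for a total of 1 + 5 + 5 + 7 + 3 + 6 + 5 = 32.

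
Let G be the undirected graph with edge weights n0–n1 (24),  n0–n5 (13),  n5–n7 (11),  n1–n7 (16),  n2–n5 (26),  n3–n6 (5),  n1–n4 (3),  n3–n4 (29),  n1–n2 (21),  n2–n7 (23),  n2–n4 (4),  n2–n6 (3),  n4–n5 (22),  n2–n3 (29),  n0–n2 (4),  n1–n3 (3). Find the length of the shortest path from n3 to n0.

12

Checking several routes:
n3→n2→n0: 29 + 4 = 33
n3→n1→n0: 3 + 24 = 27
n3→n6→n2→n0: 5 + 3 + 4 = 12
n3→n1→n2→n0: 3 + 21 + 4 = 28
n3→n1→n4→n2→n0: 3 + 3 + 4 + 4 = 14
Best route has total 12.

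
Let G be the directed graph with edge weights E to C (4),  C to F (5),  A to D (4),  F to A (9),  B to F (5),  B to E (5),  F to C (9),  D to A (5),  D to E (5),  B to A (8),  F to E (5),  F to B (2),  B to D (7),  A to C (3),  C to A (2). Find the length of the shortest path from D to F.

Routes from D to F:
D - A - C - F: 5 + 3 + 5 = 13
D - E - C - F: 5 + 4 + 5 = 14
Shortest: 13.

13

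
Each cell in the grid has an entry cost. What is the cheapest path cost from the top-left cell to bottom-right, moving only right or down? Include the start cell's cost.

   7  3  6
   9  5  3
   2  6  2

20

Best path: (0,0) -> (0,1) -> (1,1) -> (1,2) -> (2,2)
Cost: 7 + 3 + 5 + 3 + 2 = 20
(Top row then right column would cost 21.)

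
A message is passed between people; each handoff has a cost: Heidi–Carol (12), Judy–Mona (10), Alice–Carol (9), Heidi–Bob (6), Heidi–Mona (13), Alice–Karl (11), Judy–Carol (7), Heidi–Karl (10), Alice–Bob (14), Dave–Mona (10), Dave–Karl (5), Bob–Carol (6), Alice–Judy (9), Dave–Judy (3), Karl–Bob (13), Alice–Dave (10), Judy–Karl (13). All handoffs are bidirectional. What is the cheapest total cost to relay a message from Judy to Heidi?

A few of the Judy→Heidi routes:
Judy - Dave - Karl - Heidi: 3 + 5 + 10 = 18
Judy - Karl - Heidi: 13 + 10 = 23
Judy - Carol - Bob - Heidi: 7 + 6 + 6 = 19
Judy - Mona - Heidi: 10 + 13 = 23
Judy - Carol - Heidi: 7 + 12 = 19
Shortest: 18.

18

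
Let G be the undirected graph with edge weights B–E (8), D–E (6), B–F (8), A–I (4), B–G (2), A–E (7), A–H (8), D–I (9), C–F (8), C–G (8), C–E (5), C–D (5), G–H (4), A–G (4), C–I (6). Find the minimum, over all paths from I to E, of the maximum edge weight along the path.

6

Comparing a few candidate routes:
I → A → E: max(4, 7) = 7
I → C → E: max(6, 5) = 6
I → C → D → E: max(6, 5, 6) = 6
Best route has worst link 6.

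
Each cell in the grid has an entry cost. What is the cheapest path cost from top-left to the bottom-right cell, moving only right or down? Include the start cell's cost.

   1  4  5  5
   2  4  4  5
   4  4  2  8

21

Best path: [0,0] [1,0] [1,1] [1,2] [2,2] [2,3]
Cost: 1 + 2 + 4 + 4 + 2 + 8 = 21
For comparison, the top-then-right route costs 28.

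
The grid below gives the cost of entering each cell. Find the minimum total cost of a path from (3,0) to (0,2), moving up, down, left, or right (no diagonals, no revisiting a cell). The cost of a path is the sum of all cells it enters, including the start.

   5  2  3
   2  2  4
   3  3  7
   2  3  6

14

Cheapest: (3,0)→(2,0)→(1,0)→(1,1)→(0,1)→(0,2)
  2 + 3 + 2 + 2 + 2 + 3 = 14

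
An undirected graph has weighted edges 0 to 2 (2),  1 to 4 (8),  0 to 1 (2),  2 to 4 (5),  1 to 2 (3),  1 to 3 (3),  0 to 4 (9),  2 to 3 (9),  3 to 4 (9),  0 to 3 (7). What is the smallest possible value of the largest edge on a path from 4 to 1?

Checking several routes:
4-1: max(8) = 8
4-2-0-3-1: max(5, 2, 7, 3) = 7
4-2-0-1: max(5, 2, 2) = 5
4-0-2-1: max(9, 2, 3) = 9
4-0-2-3-1: max(9, 2, 9, 3) = 9
4-2-1: max(5, 3) = 5
Smallest bottleneck: 5.

5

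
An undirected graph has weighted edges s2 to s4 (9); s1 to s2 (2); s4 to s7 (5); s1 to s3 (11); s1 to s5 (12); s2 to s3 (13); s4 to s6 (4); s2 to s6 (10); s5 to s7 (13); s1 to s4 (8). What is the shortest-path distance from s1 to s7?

13

Some routes from s1 to s7:
s1 → s2 → s6 → s4 → s7: 2 + 10 + 4 + 5 = 21
s1 → s4 → s7: 8 + 5 = 13
s1 → s2 → s4 → s7: 2 + 9 + 5 = 16
Best route has total 13.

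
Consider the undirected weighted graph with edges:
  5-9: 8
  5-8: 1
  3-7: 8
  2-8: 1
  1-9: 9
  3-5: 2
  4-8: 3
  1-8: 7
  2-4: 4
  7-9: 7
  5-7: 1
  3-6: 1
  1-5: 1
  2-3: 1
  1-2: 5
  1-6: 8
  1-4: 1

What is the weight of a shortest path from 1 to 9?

Comparing a few candidate routes:
1-4-8-5-7-9: 1 + 3 + 1 + 1 + 7 = 13
1-5-9: 1 + 8 = 9
1-9: 9
1-4-8-5-9: 1 + 3 + 1 + 8 = 13
1-5-7-9: 1 + 1 + 7 = 9
1-2-8-5-9: 5 + 1 + 1 + 8 = 15
Shortest: 9.

9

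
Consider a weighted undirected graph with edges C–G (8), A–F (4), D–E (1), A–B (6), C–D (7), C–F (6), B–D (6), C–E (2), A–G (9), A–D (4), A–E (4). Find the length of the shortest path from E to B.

Comparing a few candidate routes:
E → C → D → B: 2 + 7 + 6 = 15
E → D → B: 1 + 6 = 7
E → A → B: 4 + 6 = 10
E → C → F → A → B: 2 + 6 + 4 + 6 = 18
E → D → A → B: 1 + 4 + 6 = 11
E → A → D → B: 4 + 4 + 6 = 14
The minimum is 7.

7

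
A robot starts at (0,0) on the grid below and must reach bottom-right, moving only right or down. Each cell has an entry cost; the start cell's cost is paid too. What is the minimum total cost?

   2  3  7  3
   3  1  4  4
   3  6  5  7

Cheapest: [0,0] [0,1] [1,1] [1,2] [1,3] [2,3]
  2 + 3 + 1 + 4 + 4 + 7 = 21
(Top row then right column would cost 26.)

21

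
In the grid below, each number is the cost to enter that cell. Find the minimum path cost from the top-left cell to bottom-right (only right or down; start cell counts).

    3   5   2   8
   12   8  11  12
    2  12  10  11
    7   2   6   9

Cheapest: [0,0] → [1,0] → [2,0] → [3,0] → [3,1] → [3,2] → [3,3]
  3 + 12 + 2 + 7 + 2 + 6 + 9 = 41
(Top row then right column would cost 50.)

41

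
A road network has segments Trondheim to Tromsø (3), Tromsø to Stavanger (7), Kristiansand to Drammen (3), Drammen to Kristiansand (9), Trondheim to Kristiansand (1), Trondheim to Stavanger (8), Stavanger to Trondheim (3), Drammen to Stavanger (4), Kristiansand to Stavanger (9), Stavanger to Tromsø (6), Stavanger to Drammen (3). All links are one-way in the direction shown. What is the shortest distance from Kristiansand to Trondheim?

Paths from Kristiansand to Trondheim:
Kristiansand-Drammen-Stavanger-Trondheim: 3 + 4 + 3 = 10
Kristiansand-Stavanger-Trondheim: 9 + 3 = 12
Shortest: 10.

10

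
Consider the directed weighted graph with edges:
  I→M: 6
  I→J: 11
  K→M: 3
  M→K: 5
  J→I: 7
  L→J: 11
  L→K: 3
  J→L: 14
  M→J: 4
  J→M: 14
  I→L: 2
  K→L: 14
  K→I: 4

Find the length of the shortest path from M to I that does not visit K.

11

Paths from M to I avoiding K:
M-J-I: 4 + 7 = 11
The minimum is 11.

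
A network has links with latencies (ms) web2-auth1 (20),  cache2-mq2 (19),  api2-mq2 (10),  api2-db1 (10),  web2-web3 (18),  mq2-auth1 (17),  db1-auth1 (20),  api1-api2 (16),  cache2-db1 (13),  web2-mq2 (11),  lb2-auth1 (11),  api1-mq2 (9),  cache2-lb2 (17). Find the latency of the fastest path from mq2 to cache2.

Checking several routes:
mq2→cache2: 19
mq2→api1→api2→db1→cache2: 9 + 16 + 10 + 13 = 48
mq2→auth1→db1→cache2: 17 + 20 + 13 = 50
mq2→api2→db1→cache2: 10 + 10 + 13 = 33
mq2→auth1→lb2→cache2: 17 + 11 + 17 = 45
Shortest: 19 ms.

19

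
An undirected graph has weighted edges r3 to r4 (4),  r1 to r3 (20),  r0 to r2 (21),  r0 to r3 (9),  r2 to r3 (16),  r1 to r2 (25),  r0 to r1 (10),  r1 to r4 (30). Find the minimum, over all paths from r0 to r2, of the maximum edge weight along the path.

16

Comparing a few candidate routes:
r0 - r1 - r3 - r2: max(10, 20, 16) = 20
r0 - r2: max(21) = 21
r0 - r3 - r1 - r2: max(9, 20, 25) = 25
r0 - r3 - r2: max(9, 16) = 16
The minimum achievable maximum is 16.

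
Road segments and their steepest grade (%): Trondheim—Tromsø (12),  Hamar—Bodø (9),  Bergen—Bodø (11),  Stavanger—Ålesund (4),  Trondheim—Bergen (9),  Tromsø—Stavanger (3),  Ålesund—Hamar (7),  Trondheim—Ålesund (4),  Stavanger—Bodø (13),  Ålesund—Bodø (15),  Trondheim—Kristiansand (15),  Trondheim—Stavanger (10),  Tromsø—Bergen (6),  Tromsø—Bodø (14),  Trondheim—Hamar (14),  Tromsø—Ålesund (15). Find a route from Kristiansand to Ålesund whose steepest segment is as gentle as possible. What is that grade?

Checking several routes:
Kristiansand -> Trondheim -> Stavanger -> Bodø -> Ålesund: max(15, 10, 13, 15) = 15
Kristiansand -> Trondheim -> Stavanger -> Ålesund: max(15, 10, 4) = 15
Kristiansand -> Trondheim -> Stavanger -> Bodø -> Bergen -> Tromsø -> Ålesund: max(15, 10, 13, 11, 6, 15) = 15
Kristiansand -> Trondheim -> Stavanger -> Bodø -> Tromsø -> Ålesund: max(15, 10, 13, 14, 15) = 15
The minimum achievable maximum is 15%.

15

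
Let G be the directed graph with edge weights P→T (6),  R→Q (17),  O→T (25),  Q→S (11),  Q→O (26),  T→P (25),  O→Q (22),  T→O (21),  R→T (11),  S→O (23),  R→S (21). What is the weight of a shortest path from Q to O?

26

Paths from Q to O:
Q-S-O: 11 + 23 = 34
Q-O: 26
Shortest: 26.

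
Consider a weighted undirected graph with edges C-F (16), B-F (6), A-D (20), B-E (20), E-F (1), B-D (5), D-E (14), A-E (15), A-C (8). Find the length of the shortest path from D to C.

Checking several routes:
D→A→C: 20 + 8 = 28
D→E→A→C: 14 + 15 + 8 = 37
D→B→F→C: 5 + 6 + 16 = 27
D→E→F→C: 14 + 1 + 16 = 31
D→B→F→E→A→C: 5 + 6 + 1 + 15 + 8 = 35
The minimum is 27.

27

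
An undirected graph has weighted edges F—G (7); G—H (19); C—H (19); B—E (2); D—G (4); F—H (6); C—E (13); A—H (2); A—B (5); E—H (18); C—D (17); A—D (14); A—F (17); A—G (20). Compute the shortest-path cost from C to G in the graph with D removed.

32

A few of the C→G routes:
C → H → F → G: 19 + 6 + 7 = 32
C → E → B → A → H → F → G: 13 + 2 + 5 + 2 + 6 + 7 = 35
C → E → B → A → G: 13 + 2 + 5 + 20 = 40
C → H → G: 19 + 19 = 38
Shortest: 32.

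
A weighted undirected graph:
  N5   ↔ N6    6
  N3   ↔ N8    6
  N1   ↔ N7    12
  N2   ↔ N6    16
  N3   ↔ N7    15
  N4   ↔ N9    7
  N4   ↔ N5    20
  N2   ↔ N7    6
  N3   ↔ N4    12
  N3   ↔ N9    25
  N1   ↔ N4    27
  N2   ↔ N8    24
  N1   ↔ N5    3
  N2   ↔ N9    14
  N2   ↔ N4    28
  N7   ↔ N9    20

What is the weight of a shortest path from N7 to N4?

27

Some routes from N7 to N4:
N7 -> N3 -> N4: 15 + 12 = 27
N7 -> N2 -> N9 -> N4: 6 + 14 + 7 = 27
N7 -> N2 -> N4: 6 + 28 = 34
N7 -> N9 -> N4: 20 + 7 = 27
N7 -> N1 -> N5 -> N4: 12 + 3 + 20 = 35
N7 -> N1 -> N4: 12 + 27 = 39
Best route has total 27.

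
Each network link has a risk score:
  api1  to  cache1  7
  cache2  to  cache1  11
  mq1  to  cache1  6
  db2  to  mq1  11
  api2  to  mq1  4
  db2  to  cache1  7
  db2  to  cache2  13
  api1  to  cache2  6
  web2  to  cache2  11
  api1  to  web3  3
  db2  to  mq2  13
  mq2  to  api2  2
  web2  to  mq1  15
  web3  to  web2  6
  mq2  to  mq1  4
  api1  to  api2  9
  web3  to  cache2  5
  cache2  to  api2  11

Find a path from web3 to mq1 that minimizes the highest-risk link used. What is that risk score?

7

Comparing a few candidate routes:
web3 - cache2 - api1 - cache1 - mq1: max(5, 6, 7, 6) = 7
web3 - api1 - cache1 - mq1: max(3, 7, 6) = 7
web3 - cache2 - api1 - api2 - mq2 - mq1: max(5, 6, 9, 2, 4) = 9
web3 - cache2 - api1 - api2 - mq1: max(5, 6, 9, 4) = 9
web3 - api1 - api2 - mq2 - mq1: max(3, 9, 2, 4) = 9
web3 - api1 - api2 - mq1: max(3, 9, 4) = 9
Smallest bottleneck: 7.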